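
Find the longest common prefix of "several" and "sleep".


Word 1: "several"
Word 2: "sleep"
Comparing from start:
  Pos 0: 's' == 's'
  Pos 1: 'e' != 'l' (stop)
LCP = "s" (length 1)


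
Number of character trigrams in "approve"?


Word: "approve" (length 7)
Number of 3-grams = length - 3 + 1 = 7 - 3 + 1
= 5


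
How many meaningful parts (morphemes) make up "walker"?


Word: "walker"
Morphemes: walk / -er
Each morpheme carries meaning
= 2 morphemes


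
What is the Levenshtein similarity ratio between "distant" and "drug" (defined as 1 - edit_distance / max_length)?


Word 1: "distant" (length 7)
Word 2: "drug" (length 4)
One optimal edit sequence:
  1. keep 'd'
  2. delete 'i'  (+1)
  3. delete 's'  (+1)
  4. delete 't'  (+1)
  5. substitute 'a' -> 'r'  (+1)
  6. substitute 'n' -> 'u'  (+1)
  7. substitute 't' -> 'g'  (+1)
Edit distance = 6
Max length = max(7, 4) = 7
Similarity = 1 - 6/7
= 0.1429


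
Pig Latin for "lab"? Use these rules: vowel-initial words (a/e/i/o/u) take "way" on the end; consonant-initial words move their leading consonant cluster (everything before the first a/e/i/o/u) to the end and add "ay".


Word: "lab"
Starts with consonant(s) → move to end, add 'ay'
Consonant cluster: "l"
Pig Latin = "ablay"


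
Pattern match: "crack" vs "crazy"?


Pattern of "crack": [0, 1, 2, 0, 3]
Pattern of "crazy": [0, 1, 2, 3, 4]
Patterns do not match
Same pattern = No


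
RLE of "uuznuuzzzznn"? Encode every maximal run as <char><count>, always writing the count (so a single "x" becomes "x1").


String: "uuznuuzzzznn"
Scanning for consecutive runs:
  'u' x 2
  'z' x 1
  'n' x 1
  'u' x 2
  'z' x 4
  'n' x 2
RLE = "u2z1n1u2z4n2"


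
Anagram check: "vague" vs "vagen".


Word 1: "vague" → sorted: aeguv
Word 2: "vagen" → sorted: aegnv
Same letters? aeguv != aegnv
Anagram = No


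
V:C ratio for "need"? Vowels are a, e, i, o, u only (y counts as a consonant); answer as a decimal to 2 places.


Word: "need"
Vowels (a,e,i,o,u): 2
Consonants: 2
Ratio = 2/2
= 1.00


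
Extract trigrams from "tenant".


Word: "tenant" (length 6)
Number of trigrams = 6 - 3 + 1 = 4
  Position 0: "ten"
  Position 1: "ena"
  Position 2: "nan"
  Position 3: "ant"
Trigrams = "ten", "ena", "nan", "ant"


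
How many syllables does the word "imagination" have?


Word: "imagination"
Syllable breakdown: i | mag | i | na | tion
Counting: 5 parts
= 5 syllables


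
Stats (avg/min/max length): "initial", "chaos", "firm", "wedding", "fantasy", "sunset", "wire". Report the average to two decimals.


Lengths: "initial"=7, "chaos"=5, "firm"=4, "wedding"=7, "fantasy"=7, "sunset"=6, "wire"=4
Sum = 40, Count = 7
Average = 40/7 = 5.71
= avg=5.71, min=4, max=7


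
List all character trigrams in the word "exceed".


Word: "exceed" (length 6)
Number of trigrams = 6 - 3 + 1 = 4
  Position 0: "exc"
  Position 1: "xce"
  Position 2: "cee"
  Position 3: "eed"
Trigrams = "exc", "xce", "cee", "eed"


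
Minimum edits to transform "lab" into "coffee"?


Word 1: "lab" (length 3)
Word 2: "coffee" (length 6)
One optimal edit sequence (insert/delete/substitute each cost 1):
  1. insert 'c'  (+1)
  2. insert 'o'  (+1)
  3. insert 'f'  (+1)
  4. substitute 'l' -> 'f'  (+1)
  5. substitute 'a' -> 'e'  (+1)
  6. substitute 'b' -> 'e'  (+1)
Total edit operations: 6
Edit distance = 6


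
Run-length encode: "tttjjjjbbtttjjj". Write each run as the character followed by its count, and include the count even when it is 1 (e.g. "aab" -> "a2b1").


String: "tttjjjjbbtttjjj"
Scanning for consecutive runs:
  't' x 3
  'j' x 4
  'b' x 2
  't' x 3
  'j' x 3
RLE = "t3j4b2t3j3"


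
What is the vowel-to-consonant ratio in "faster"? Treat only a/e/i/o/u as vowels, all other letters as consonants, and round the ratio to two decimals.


Word: "faster"
Vowels (a,e,i,o,u): 2
Consonants: 4
Ratio = 2/4
= 0.50


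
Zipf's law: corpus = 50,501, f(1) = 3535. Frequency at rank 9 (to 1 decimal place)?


Zipf's law: f(r) = f(1) / r
f(1) = 3535
f(9) = 3535 / 9
= 392.8 occurrences


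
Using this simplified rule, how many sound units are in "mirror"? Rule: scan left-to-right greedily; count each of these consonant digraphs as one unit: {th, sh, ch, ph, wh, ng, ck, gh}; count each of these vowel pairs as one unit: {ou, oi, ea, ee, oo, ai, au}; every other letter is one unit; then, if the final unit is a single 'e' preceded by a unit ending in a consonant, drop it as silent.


Word: "mirror" (6 letters)
Left-to-right scan:
  1. 'm' (letter)
  2. 'i' (letter)
  3. 'r' (letter)
  4. 'r' (letter)
  5. 'o' (letter)
  6. 'r' (letter)
Units from scan: 6
Sound units = 6 units


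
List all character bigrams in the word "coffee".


Word: "coffee" (length 6)
Number of bigrams = 6 - 2 + 1 = 5
  Position 0: "co"
  Position 1: "of"
  Position 2: "ff"
  Position 3: "fe"
  Position 4: "ee"
Bigrams = "co", "of", "ff", "fe", "ee"


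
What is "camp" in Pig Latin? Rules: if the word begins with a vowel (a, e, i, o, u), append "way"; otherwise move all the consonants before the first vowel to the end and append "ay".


Word: "camp"
Starts with consonant(s) → move to end, add 'ay'
Consonant cluster: "c"
Pig Latin = "ampcay"


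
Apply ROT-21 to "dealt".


Word: "dealt"
Shift: 21
Each letter → (letter + shift) mod 26:
  'd' (3) + 21 = 24 → 'y'
  'e' (4) + 21 = 25 → 'z'
  'a' (0) + 21 = 21 → 'v'
  'l' (11) + 21 = 6 → 'g'
  't' (19) + 21 = 14 → 'o'
Result = "yzvgo"


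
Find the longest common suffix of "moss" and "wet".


Word 1: "moss"
Word 2: "wet"
Comparing from end:
  Pos -1: 's' != 't' (stop)
LCS = "" (length 0)


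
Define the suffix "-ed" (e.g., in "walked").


Suffix: -ed
As in: walked -> walk + -ed
Meaning = past tense


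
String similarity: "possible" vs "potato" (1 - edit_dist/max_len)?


Word 1: "possible" (length 8)
Word 2: "potato" (length 6)
One optimal edit sequence:
  1. keep 'p'
  2. keep 'o'
  3. delete 's'  (+1)
  4. delete 's'  (+1)
  5. substitute 'i' -> 't'  (+1)
  6. substitute 'b' -> 'a'  (+1)
  7. substitute 'l' -> 't'  (+1)
  8. substitute 'e' -> 'o'  (+1)
Edit distance = 6
Max length = max(8, 6) = 8
Similarity = 1 - 6/8
= 0.2500


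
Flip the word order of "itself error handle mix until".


Original: "itself error handle mix until"
Words (1..n): itself | error | handle | mix | until
Reversed (n..1): until | mix | handle | error | itself
Result = "until mix handle error itself"


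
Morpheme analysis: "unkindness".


Word: "unkindness"
Morphemes: un- / kind / -ness
Each morpheme carries meaning
= 3 morphemes


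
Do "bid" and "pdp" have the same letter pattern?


Pattern of "bid": [0, 1, 2]
Pattern of "pdp": [0, 1, 0]
Patterns do not match
Same pattern = No


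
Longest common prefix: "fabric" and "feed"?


Word 1: "fabric"
Word 2: "feed"
Comparing from start:
  Pos 0: 'f' == 'f'
  Pos 1: 'a' != 'e' (stop)
LCP = "f" (length 1)


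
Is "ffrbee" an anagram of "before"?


Word 1: "before" → sorted: beefor
Word 2: "ffrbee" → sorted: beeffr
Same letters? beefor != beeffr
Anagram = No


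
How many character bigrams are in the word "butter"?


Word: "butter" (length 6)
Number of 2-grams = length - 2 + 1 = 6 - 2 + 1
= 5


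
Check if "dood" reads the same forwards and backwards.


Word: "dood"
Reversed: "dood"
Forward == Backward? dood == dood
Palindrome = Yes


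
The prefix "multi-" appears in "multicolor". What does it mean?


Prefix: multi-
Example: multicolor = multi- + color
Meaning = many


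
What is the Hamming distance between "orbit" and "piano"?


Comparing character by character (same length = 5):
  Pos 0: 'o' vs 'p' !=
  Pos 1: 'r' vs 'i' !=
  Pos 2: 'b' vs 'a' !=
  Pos 3: 'i' vs 'n' !=
  Pos 4: 't' vs 'o' !=
Hamming distance = 5


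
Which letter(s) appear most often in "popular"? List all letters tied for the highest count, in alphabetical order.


Word: "popular"
Letter counts:
  'a': 1
  'l': 1
  'o': 1
  'p': 2
  'r': 1
  'u': 1
Maximum count = 2
Most frequent = 'p' (2 times each)


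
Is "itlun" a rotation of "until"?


Word: "until", Candidate: "itlun"
Method: check if candidate is substring of word+word
"untiluntil" contains "itlun"? No
Is rotation = No


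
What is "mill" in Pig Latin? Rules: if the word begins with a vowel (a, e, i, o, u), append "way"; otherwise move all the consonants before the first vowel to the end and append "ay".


Word: "mill"
Starts with consonant(s) → move to end, add 'ay'
Consonant cluster: "m"
Pig Latin = "illmay"


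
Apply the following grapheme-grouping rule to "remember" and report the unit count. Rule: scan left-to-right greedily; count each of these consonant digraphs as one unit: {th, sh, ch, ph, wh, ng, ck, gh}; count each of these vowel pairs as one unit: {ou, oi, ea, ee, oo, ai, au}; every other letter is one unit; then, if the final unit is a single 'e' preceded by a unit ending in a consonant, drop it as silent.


Word: "remember" (8 letters)
Left-to-right scan:
  (1) 'r' (letter)
  (2) 'e' (letter)
  (3) 'm' (letter)
  (4) 'e' (letter)
  (5) 'm' (letter)
  (6) 'b' (letter)
  (7) 'e' (letter)
  (8) 'r' (letter)
Units from scan: 8
Sound units = 8 units


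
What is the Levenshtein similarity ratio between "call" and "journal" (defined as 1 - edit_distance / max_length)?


Word 1: "call" (length 4)
Word 2: "journal" (length 7)
One optimal edit sequence:
  1. insert 'j'  (+1)
  2. insert 'o'  (+1)
  3. insert 'u'  (+1)
  4. substitute 'c' -> 'r'  (+1)
  5. substitute 'a' -> 'n'  (+1)
  6. substitute 'l' -> 'a'  (+1)
  7. keep 'l'
Edit distance = 6
Max length = max(4, 7) = 7
Similarity = 1 - 6/7
= 0.1429


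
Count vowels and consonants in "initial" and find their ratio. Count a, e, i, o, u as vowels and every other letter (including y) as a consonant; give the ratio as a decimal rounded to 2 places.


Word: "initial"
Vowels (a,e,i,o,u): 4
Consonants: 3
Ratio = 4/3
= 1.33


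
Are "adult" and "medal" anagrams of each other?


Word 1: "adult" → sorted: adltu
Word 2: "medal" → sorted: adelm
Same letters? adltu != adelm
Anagram = No


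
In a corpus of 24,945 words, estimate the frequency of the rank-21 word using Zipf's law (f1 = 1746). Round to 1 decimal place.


Zipf's law: f(r) = f(1) / r
f(1) = 1746
f(21) = 1746 / 21
= 83.1 occurrences


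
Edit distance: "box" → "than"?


Word 1: "box" (length 3)
Word 2: "than" (length 4)
One optimal edit sequence (insert/delete/substitute each cost 1):
  1. insert 't'  (+1)
  2. substitute 'b' -> 'h'  (+1)
  3. substitute 'o' -> 'a'  (+1)
  4. substitute 'x' -> 'n'  (+1)
Total edit operations: 4
Edit distance = 4


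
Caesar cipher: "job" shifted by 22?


Word: "job"
Shift: 22
Each letter → (letter + shift) mod 26:
  'j' (9) + 22 = 5 → 'f'
  'o' (14) + 22 = 10 → 'k'
  'b' (1) + 22 = 23 → 'x'
Result = "fkx"


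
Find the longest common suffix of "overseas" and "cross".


Word 1: "overseas"
Word 2: "cross"
Comparing from end:
  Pos -1: 's' == 's'
  Pos -2: 'a' != 's' (stop)
LCS = "s" (length 1)


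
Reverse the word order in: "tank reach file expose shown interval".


Original: "tank reach file expose shown interval"
Words (1..n): tank | reach | file | expose | shown | interval
Reversed (n..1): interval | shown | expose | file | reach | tank
Result = "interval shown expose file reach tank"


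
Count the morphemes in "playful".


Word: "playful"
Morphemes: play + -ful
Each morpheme carries meaning
= 2 morphemes


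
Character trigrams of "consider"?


Word: "consider" (length 8)
Number of trigrams = 8 - 3 + 1 = 6
  Position 0: "con"
  Position 1: "ons"
  Position 2: "nsi"
  Position 3: "sid"
  Position 4: "ide"
  Position 5: "der"
Trigrams = "con", "ons", "nsi", "sid", "ide", "der"


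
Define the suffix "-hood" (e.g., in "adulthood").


Suffix: -hood
As in: adulthood -> adult + -hood
Meaning = state / condition


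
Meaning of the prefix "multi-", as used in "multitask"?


Prefix: multi-
As in: multitask -> multi- + task
Meaning = many


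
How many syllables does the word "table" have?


Word: "table"
Syllable breakdown: ta · ble
Counting: 2 parts
= 2 syllables


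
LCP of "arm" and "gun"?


Word 1: "arm"
Word 2: "gun"
Comparing from start:
  Pos 0: 'a' != 'g' (stop)
LCP = "" (length 0)


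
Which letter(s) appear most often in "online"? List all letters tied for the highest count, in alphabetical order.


Word: "online"
Letter counts:
  'e': 1
  'i': 1
  'l': 1
  'n': 2
  'o': 1
Maximum count = 2
Most frequent = 'n' (2 times each)


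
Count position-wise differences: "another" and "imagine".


Comparing character by character (same length = 7):
  Pos 0: 'a' vs 'i' !=
  Pos 1: 'n' vs 'm' !=
  Pos 2: 'o' vs 'a' !=
  Pos 3: 't' vs 'g' !=
  Pos 4: 'h' vs 'i' !=
  Pos 5: 'e' vs 'n' !=
  Pos 6: 'r' vs 'e' !=
Hamming distance = 7


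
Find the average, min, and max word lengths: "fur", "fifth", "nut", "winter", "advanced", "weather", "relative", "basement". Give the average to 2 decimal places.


Lengths: "fur"=3, "fifth"=5, "nut"=3, "winter"=6, "advanced"=8, "weather"=7, "relative"=8, "basement"=8
Sum = 48, Count = 8
Average = 48/8 = 6.00
= avg=6.00, min=3, max=8


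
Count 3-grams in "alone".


Word: "alone" (length 5)
Number of 3-grams = length - 3 + 1 = 5 - 3 + 1
= 3


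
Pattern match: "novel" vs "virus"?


Pattern of "novel": [0, 1, 2, 3, 4]
Pattern of "virus": [0, 1, 2, 3, 4]
Patterns match
Same pattern = Yes


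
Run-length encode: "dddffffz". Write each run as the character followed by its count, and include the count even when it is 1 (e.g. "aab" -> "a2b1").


String: "dddffffz"
Scanning for consecutive runs:
  'd' x 3
  'f' x 4
  'z' x 1
RLE = "d3f4z1"


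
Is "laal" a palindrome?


Word: "laal"
Reversed: "laal"
Forward == Backward? laal == laal
Palindrome = Yes


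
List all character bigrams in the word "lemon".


Word: "lemon" (length 5)
Number of bigrams = 5 - 2 + 1 = 4
  Position 0: "le"
  Position 1: "em"
  Position 2: "mo"
  Position 3: "on"
Bigrams = "le", "em", "mo", "on"


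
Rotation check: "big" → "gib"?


Word: "big", Candidate: "gib"
Method: check if candidate is substring of word+word
"bigbig" contains "gib"? No
Is rotation = No


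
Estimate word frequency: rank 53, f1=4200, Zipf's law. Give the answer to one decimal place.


Zipf's law: f(r) = f(1) / r
f(1) = 4200
f(53) = 4200 / 53
= 79.2 occurrences


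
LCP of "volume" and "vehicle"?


Word 1: "volume"
Word 2: "vehicle"
Comparing from start:
  Pos 0: 'v' == 'v'
  Pos 1: 'o' != 'e' (stop)
LCP = "v" (length 1)


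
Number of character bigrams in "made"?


Word: "made" (length 4)
Number of 2-grams = length - 2 + 1 = 4 - 2 + 1
= 3


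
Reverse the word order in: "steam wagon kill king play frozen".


Original: "steam wagon kill king play frozen"
Words (1..n): steam | wagon | kill | king | play | frozen
Reversed (n..1): frozen | play | king | kill | wagon | steam
Result = "frozen play king kill wagon steam"


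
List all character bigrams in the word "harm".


Word: "harm" (length 4)
Number of bigrams = 4 - 2 + 1 = 3
  Position 0: "ha"
  Position 1: "ar"
  Position 2: "rm"
Bigrams = "ha", "ar", "rm"


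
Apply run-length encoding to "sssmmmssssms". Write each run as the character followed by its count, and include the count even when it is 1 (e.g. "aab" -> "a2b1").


String: "sssmmmssssms"
Scanning for consecutive runs:
  's' x 3
  'm' x 3
  's' x 4
  'm' x 1
  's' x 1
RLE = "s3m3s4m1s1"


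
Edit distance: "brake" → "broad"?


Word 1: "brake" (length 5)
Word 2: "broad" (length 5)
One optimal edit sequence (insert/delete/substitute each cost 1):
  1. keep 'b'
  2. keep 'r'
  3. substitute 'a' -> 'o'  (+1)
  4. substitute 'k' -> 'a'  (+1)
  5. substitute 'e' -> 'd'  (+1)
Total edit operations: 3
Edit distance = 3


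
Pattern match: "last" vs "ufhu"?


Pattern of "last": [0, 1, 2, 3]
Pattern of "ufhu": [0, 1, 2, 0]
Patterns do not match
Same pattern = No


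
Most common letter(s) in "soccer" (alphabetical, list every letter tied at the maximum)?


Word: "soccer"
Letter counts:
  'c': 2
  'e': 1
  'o': 1
  'r': 1
  's': 1
Maximum count = 2
Most frequent = 'c' (2 times each)


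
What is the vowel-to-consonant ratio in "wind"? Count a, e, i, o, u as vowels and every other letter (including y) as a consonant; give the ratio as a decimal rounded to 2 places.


Word: "wind"
Vowels (a,e,i,o,u): 1
Consonants: 3
Ratio = 1/3
= 0.33


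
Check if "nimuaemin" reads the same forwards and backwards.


Word: "nimuaemin"
Reversed: "nimeaumin"
Forward == Backward? nimuaemin != nimeaumin
Palindrome = No


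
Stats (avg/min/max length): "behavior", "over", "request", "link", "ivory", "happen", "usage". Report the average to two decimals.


Lengths: "behavior"=8, "over"=4, "request"=7, "link"=4, "ivory"=5, "happen"=6, "usage"=5
Sum = 39, Count = 7
Average = 39/7 = 5.57
= avg=5.57, min=4, max=8


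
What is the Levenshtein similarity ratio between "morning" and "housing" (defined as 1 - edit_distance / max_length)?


Word 1: "morning" (length 7)
Word 2: "housing" (length 7)
One optimal edit sequence:
  1. substitute 'm' -> 'h'  (+1)
  2. keep 'o'
  3. substitute 'r' -> 'u'  (+1)
  4. substitute 'n' -> 's'  (+1)
  5. keep 'i'
  6. keep 'n'
  7. keep 'g'
Edit distance = 3
Max length = max(7, 7) = 7
Similarity = 1 - 3/7
= 0.5714


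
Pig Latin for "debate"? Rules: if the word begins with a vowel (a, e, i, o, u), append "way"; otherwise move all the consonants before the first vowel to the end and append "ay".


Word: "debate"
Starts with consonant(s) → move to end, add 'ay'
Consonant cluster: "d"
Pig Latin = "ebateday"


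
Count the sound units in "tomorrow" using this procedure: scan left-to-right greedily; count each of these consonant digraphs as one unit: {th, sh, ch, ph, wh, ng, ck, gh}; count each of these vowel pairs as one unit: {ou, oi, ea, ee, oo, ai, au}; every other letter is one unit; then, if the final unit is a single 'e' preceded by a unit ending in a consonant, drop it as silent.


Word: "tomorrow" (8 letters)
Left-to-right scan:
  1. 't' (letter)
  2. 'o' (letter)
  3. 'm' (letter)
  4. 'o' (letter)
  5. 'r' (letter)
  6. 'r' (letter)
  7. 'o' (letter)
  8. 'w' (letter)
Units from scan: 8
Sound units = 8 units


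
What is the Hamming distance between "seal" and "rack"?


Comparing character by character (same length = 4):
  Pos 0: 's' vs 'r' !=
  Pos 1: 'e' vs 'a' !=
  Pos 2: 'a' vs 'c' !=
  Pos 3: 'l' vs 'k' !=
Hamming distance = 4


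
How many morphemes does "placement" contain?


Word: "placement"
Morphemes: place / -ment
Each morpheme carries meaning
= 2 morphemes


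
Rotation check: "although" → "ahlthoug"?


Word: "although", Candidate: "ahlthoug"
Method: check if candidate is substring of word+word
"althoughalthough" contains "ahlthoug"? No
Is rotation = No


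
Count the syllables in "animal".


Word: "animal"
Syllable breakdown: an / i / mal
Counting: 3 parts
= 3 syllables


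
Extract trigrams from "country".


Word: "country" (length 7)
Number of trigrams = 7 - 3 + 1 = 5
  Position 0: "cou"
  Position 1: "oun"
  Position 2: "unt"
  Position 3: "ntr"
  Position 4: "try"
Trigrams = "cou", "oun", "unt", "ntr", "try"


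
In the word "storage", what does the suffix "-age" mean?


Suffix: -age
Example: storage (store + -age, with a spelling change)
Meaning = result / collection


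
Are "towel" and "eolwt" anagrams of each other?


Word 1: "towel" → sorted: elotw
Word 2: "eolwt" → sorted: elotw
Same letters? elotw == elotw
Anagram = Yes


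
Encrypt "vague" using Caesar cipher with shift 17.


Word: "vague"
Shift: 17
Each letter → (letter + shift) mod 26:
  'v' (21) + 17 = 12 → 'm'
  'a' (0) + 17 = 17 → 'r'
  'g' (6) + 17 = 23 → 'x'
  'u' (20) + 17 = 11 → 'l'
  'e' (4) + 17 = 21 → 'v'
Result = "mrxlv"


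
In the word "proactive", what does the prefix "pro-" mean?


Prefix: pro-
Example: proactive (pro- + active)
Meaning = forward / in favor of


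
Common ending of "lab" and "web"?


Word 1: "lab"
Word 2: "web"
Comparing from end:
  Pos -1: 'b' == 'b'
  Pos -2: 'a' != 'e' (stop)
LCS = "b" (length 1)


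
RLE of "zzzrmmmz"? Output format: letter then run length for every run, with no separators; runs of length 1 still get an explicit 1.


String: "zzzrmmmz"
Scanning for consecutive runs:
  'z' x 3
  'r' x 1
  'm' x 3
  'z' x 1
RLE = "z3r1m3z1"


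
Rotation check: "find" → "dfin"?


Word: "find", Candidate: "dfin"
Method: check if candidate is substring of word+word
"findfind" contains "dfin"? Yes
Is rotation = Yes


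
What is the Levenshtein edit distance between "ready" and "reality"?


Word 1: "ready" (length 5)
Word 2: "reality" (length 7)
One optimal edit sequence (insert/delete/substitute each cost 1):
  1. keep 'r'
  2. keep 'e'
  3. keep 'a'
  4. insert 'l'  (+1)
  5. insert 'i'  (+1)
  6. substitute 'd' -> 't'  (+1)
  7. keep 'y'
Total edit operations: 3
Edit distance = 3


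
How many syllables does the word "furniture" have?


Word: "furniture"
Syllable breakdown: fur-ni-ture
Counting: 3 parts
= 3 syllables


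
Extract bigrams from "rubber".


Word: "rubber" (length 6)
Number of bigrams = 6 - 2 + 1 = 5
  Position 0: "ru"
  Position 1: "ub"
  Position 2: "bb"
  Position 3: "be"
  Position 4: "er"
Bigrams = "ru", "ub", "bb", "be", "er"


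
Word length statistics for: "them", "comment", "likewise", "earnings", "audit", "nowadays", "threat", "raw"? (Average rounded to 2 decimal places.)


Lengths: "them"=4, "comment"=7, "likewise"=8, "earnings"=8, "audit"=5, "nowadays"=8, "threat"=6, "raw"=3
Sum = 49, Count = 8
Average = 49/8 = 6.13
= avg=6.13, min=3, max=8


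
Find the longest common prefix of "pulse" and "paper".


Word 1: "pulse"
Word 2: "paper"
Comparing from start:
  Pos 0: 'p' == 'p'
  Pos 1: 'u' != 'a' (stop)
LCP = "p" (length 1)


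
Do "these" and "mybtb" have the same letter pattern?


Pattern of "these": [0, 1, 2, 3, 2]
Pattern of "mybtb": [0, 1, 2, 3, 2]
Patterns match
Same pattern = Yes


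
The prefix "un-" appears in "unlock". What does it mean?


Prefix: un-
As in: unlock -> un- + lock
Meaning = not / reverse


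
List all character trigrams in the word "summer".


Word: "summer" (length 6)
Number of trigrams = 6 - 3 + 1 = 4
  Position 0: "sum"
  Position 1: "umm"
  Position 2: "mme"
  Position 3: "mer"
Trigrams = "sum", "umm", "mme", "mer"


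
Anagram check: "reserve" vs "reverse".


Word 1: "reserve" → sorted: eeerrsv
Word 2: "reverse" → sorted: eeerrsv
Same letters? eeerrsv == eeerrsv
Anagram = Yes


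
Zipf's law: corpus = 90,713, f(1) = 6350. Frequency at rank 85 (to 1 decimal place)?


Zipf's law: f(r) = f(1) / r
f(1) = 6350
f(85) = 6350 / 85
= 74.7 occurrences


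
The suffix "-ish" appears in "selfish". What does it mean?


Suffix: -ish
Example: selfish = self + -ish
Meaning = somewhat / having the qualities of


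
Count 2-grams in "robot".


Word: "robot" (length 5)
Number of 2-grams = length - 2 + 1 = 5 - 2 + 1
= 4


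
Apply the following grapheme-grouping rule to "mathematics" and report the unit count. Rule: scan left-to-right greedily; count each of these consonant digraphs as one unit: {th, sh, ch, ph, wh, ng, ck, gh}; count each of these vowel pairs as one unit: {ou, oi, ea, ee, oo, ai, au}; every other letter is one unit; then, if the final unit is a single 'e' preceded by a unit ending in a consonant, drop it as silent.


Word: "mathematics" (11 letters)
Left-to-right scan:
  [1] 'm' (letter)
  [2] 'a' (letter)
  [3] 'th' (digraph)
  [4] 'e' (letter)
  [5] 'm' (letter)
  [6] 'a' (letter)
  [7] 't' (letter)
  [8] 'i' (letter)
  [9] 'c' (letter)
  [10] 's' (letter)
Units from scan: 10
Sound units = 10 units


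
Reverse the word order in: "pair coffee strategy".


Original: "pair coffee strategy"
Words (1..n): pair | coffee | strategy
Reversed (n..1): strategy | coffee | pair
Result = "strategy coffee pair"


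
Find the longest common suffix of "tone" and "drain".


Word 1: "tone"
Word 2: "drain"
Comparing from end:
  Pos -1: 'e' != 'n' (stop)
LCS = "" (length 0)


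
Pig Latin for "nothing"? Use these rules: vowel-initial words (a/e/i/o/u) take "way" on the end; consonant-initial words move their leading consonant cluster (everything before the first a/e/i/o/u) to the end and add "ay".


Word: "nothing"
Starts with consonant(s) → move to end, add 'ay'
Consonant cluster: "n"
Pig Latin = "othingnay"


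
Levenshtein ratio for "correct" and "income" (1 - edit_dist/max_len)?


Word 1: "correct" (length 7)
Word 2: "income" (length 6)
One optimal edit sequence:
  1. insert 'i'  (+1)
  2. insert 'n'  (+1)
  3. keep 'c'
  4. keep 'o'
  5. delete 'r'  (+1)
  6. substitute 'r' -> 'm'  (+1)
  7. keep 'e'
  8. delete 'c'  (+1)
  9. delete 't'  (+1)
Edit distance = 6
Max length = max(7, 6) = 7
Similarity = 1 - 6/7
= 0.1429


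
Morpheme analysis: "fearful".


Word: "fearful"
Morphemes: fear | -ful
Each morpheme carries meaning
= 2 morphemes


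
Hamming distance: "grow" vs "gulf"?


Comparing character by character (same length = 4):
  Pos 0: 'g' vs 'g' =
  Pos 1: 'r' vs 'u' !=
  Pos 2: 'o' vs 'l' !=
  Pos 3: 'w' vs 'f' !=
Hamming distance = 3


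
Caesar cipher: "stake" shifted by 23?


Word: "stake"
Shift: 23
Each letter → (letter + shift) mod 26:
  's' (18) + 23 = 15 → 'p'
  't' (19) + 23 = 16 → 'q'
  'a' (0) + 23 = 23 → 'x'
  'k' (10) + 23 = 7 → 'h'
  'e' (4) + 23 = 1 → 'b'
Result = "pqxhb"


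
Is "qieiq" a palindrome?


Word: "qieiq"
Reversed: "qieiq"
Forward == Backward? qieiq == qieiq
Palindrome = Yes


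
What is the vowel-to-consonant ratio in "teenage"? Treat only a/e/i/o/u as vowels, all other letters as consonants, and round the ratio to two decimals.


Word: "teenage"
Vowels (a,e,i,o,u): 4
Consonants: 3
Ratio = 4/3
= 1.33


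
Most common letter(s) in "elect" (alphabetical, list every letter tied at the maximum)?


Word: "elect"
Letter counts:
  'c': 1
  'e': 2
  'l': 1
  't': 1
Maximum count = 2
Most frequent = 'e' (2 times each)


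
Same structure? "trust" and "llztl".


Pattern of "trust": [0, 1, 2, 3, 0]
Pattern of "llztl": [0, 0, 1, 2, 0]
Patterns do not match
Same pattern = No


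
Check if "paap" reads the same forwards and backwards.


Word: "paap"
Reversed: "paap"
Forward == Backward? paap == paap
Palindrome = Yes


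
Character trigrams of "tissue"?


Word: "tissue" (length 6)
Number of trigrams = 6 - 3 + 1 = 4
  Position 0: "tis"
  Position 1: "iss"
  Position 2: "ssu"
  Position 3: "sue"
Trigrams = "tis", "iss", "ssu", "sue"


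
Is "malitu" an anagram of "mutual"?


Word 1: "mutual" → sorted: almtuu
Word 2: "malitu" → sorted: ailmtu
Same letters? almtuu != ailmtu
Anagram = No


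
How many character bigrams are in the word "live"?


Word: "live" (length 4)
Number of 2-grams = length - 2 + 1 = 4 - 2 + 1
= 3


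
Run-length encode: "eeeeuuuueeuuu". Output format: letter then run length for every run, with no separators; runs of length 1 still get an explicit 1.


String: "eeeeuuuueeuuu"
Scanning for consecutive runs:
  'e' x 4
  'u' x 4
  'e' x 2
  'u' x 3
RLE = "e4u4e2u3"


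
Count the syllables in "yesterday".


Word: "yesterday"
Syllable breakdown: yes | ter | day
Counting: 3 parts
= 3 syllables


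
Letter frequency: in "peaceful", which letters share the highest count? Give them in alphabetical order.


Word: "peaceful"
Letter counts:
  'a': 1
  'c': 1
  'e': 2
  'f': 1
  'l': 1
  'p': 1
  'u': 1
Maximum count = 2
Most frequent = 'e' (2 times each)


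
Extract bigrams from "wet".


Word: "wet" (length 3)
Number of bigrams = 3 - 2 + 1 = 2
  Position 0: "we"
  Position 1: "et"
Bigrams = "we", "et"


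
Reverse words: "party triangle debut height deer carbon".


Original: "party triangle debut height deer carbon"
Words (1..n): party | triangle | debut | height | deer | carbon
Reversed (n..1): carbon | deer | height | debut | triangle | party
Result = "carbon deer height debut triangle party"


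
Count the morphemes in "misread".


Word: "misread"
Morphemes: mis- | read
Each morpheme carries meaning
= 2 morphemes


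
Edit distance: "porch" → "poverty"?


Word 1: "porch" (length 5)
Word 2: "poverty" (length 7)
One optimal edit sequence (insert/delete/substitute each cost 1):
  1. keep 'p'
  2. keep 'o'
  3. insert 'v'  (+1)
  4. insert 'e'  (+1)
  5. keep 'r'
  6. substitute 'c' -> 't'  (+1)
  7. substitute 'h' -> 'y'  (+1)
Total edit operations: 4
Edit distance = 4


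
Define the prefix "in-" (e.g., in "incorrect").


Prefix: in-
Example: incorrect = in- + correct
Meaning = not / into


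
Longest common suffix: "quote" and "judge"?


Word 1: "quote"
Word 2: "judge"
Comparing from end:
  Pos -1: 'e' == 'e'
  Pos -2: 't' != 'g' (stop)
LCS = "e" (length 1)


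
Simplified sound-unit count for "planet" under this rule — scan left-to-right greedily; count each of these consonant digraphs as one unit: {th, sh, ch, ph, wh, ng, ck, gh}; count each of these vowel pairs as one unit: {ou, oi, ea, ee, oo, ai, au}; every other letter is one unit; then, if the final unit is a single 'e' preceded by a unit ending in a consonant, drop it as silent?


Word: "planet" (6 letters)
Left-to-right scan:
  (1) 'p' (letter)
  (2) 'l' (letter)
  (3) 'a' (letter)
  (4) 'n' (letter)
  (5) 'e' (letter)
  (6) 't' (letter)
Units from scan: 6
Sound units = 6 units


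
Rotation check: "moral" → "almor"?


Word: "moral", Candidate: "almor"
Method: check if candidate is substring of word+word
"moralmoral" contains "almor"? Yes
Is rotation = Yes


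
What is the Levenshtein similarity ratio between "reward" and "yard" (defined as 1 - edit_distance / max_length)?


Word 1: "reward" (length 6)
Word 2: "yard" (length 4)
One optimal edit sequence:
  1. delete 'r'  (+1)
  2. delete 'e'  (+1)
  3. substitute 'w' -> 'y'  (+1)
  4. keep 'a'
  5. keep 'r'
  6. keep 'd'
Edit distance = 3
Max length = max(6, 4) = 6
Similarity = 1 - 3/6
= 0.5000


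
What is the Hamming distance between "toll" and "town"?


Comparing character by character (same length = 4):
  Pos 0: 't' vs 't' =
  Pos 1: 'o' vs 'o' =
  Pos 2: 'l' vs 'w' !=
  Pos 3: 'l' vs 'n' !=
Hamming distance = 2


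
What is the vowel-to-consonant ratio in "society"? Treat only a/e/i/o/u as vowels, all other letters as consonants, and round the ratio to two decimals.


Word: "society"
Vowels (a,e,i,o,u): 3
Consonants: 4
Ratio = 3/4
= 0.75


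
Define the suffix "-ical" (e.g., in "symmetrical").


Suffix: -ical
As in: symmetrical -> symmetry + -ical, with a spelling change
Meaning = relating to


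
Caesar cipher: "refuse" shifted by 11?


Word: "refuse"
Shift: 11
Each letter → (letter + shift) mod 26:
  'r' (17) + 11 = 2 → 'c'
  'e' (4) + 11 = 15 → 'p'
  'f' (5) + 11 = 16 → 'q'
  'u' (20) + 11 = 5 → 'f'
  's' (18) + 11 = 3 → 'd'
  'e' (4) + 11 = 15 → 'p'
Result = "cpqfdp"


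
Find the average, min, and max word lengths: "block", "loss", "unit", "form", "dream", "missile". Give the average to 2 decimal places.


Lengths: "block"=5, "loss"=4, "unit"=4, "form"=4, "dream"=5, "missile"=7
Sum = 29, Count = 6
Average = 29/6 = 4.83
= avg=4.83, min=4, max=7


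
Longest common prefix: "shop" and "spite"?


Word 1: "shop"
Word 2: "spite"
Comparing from start:
  Pos 0: 's' == 's'
  Pos 1: 'h' != 'p' (stop)
LCP = "s" (length 1)


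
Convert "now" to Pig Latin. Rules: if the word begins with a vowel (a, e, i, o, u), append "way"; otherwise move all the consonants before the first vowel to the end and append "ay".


Word: "now"
Starts with consonant(s) → move to end, add 'ay'
Consonant cluster: "n"
Pig Latin = "ownay"


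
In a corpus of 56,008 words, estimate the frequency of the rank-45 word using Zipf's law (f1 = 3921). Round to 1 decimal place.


Zipf's law: f(r) = f(1) / r
f(1) = 3921
f(45) = 3921 / 45
= 87.1 occurrences


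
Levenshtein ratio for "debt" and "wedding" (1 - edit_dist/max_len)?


Word 1: "debt" (length 4)
Word 2: "wedding" (length 7)
One optimal edit sequence:
  1. insert 'w'  (+1)
  2. insert 'e'  (+1)
  3. insert 'd'  (+1)
  4. keep 'd'
  5. substitute 'e' -> 'i'  (+1)
  6. substitute 'b' -> 'n'  (+1)
  7. substitute 't' -> 'g'  (+1)
Edit distance = 6
Max length = max(4, 7) = 7
Similarity = 1 - 6/7
= 0.1429


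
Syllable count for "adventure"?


Word: "adventure"
Syllable breakdown: ad-ven-ture
Counting: 3 parts
= 3 syllables


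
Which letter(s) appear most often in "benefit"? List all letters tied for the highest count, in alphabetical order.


Word: "benefit"
Letter counts:
  'b': 1
  'e': 2
  'f': 1
  'i': 1
  'n': 1
  't': 1
Maximum count = 2
Most frequent = 'e' (2 times each)


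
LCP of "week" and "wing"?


Word 1: "week"
Word 2: "wing"
Comparing from start:
  Pos 0: 'w' == 'w'
  Pos 1: 'e' != 'i' (stop)
LCP = "w" (length 1)


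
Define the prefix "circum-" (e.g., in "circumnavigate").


Prefix: circum-
Example: circumnavigate = circum- + navigate
Meaning = around


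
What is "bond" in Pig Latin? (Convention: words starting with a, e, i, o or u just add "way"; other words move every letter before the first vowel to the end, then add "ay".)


Word: "bond"
Starts with consonant(s) → move to end, add 'ay'
Consonant cluster: "b"
Pig Latin = "ondbay"


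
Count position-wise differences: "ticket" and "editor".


Comparing character by character (same length = 6):
  Pos 0: 't' vs 'e' !=
  Pos 1: 'i' vs 'd' !=
  Pos 2: 'c' vs 'i' !=
  Pos 3: 'k' vs 't' !=
  Pos 4: 'e' vs 'o' !=
  Pos 5: 't' vs 'r' !=
Hamming distance = 6


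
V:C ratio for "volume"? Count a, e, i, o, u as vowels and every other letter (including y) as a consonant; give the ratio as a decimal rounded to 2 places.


Word: "volume"
Vowels (a,e,i,o,u): 3
Consonants: 3
Ratio = 3/3
= 1.00


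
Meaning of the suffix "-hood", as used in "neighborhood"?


Suffix: -hood
Example: neighborhood (neighbor + -hood)
Meaning = state / condition


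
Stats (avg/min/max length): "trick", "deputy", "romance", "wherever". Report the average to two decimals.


Lengths: "trick"=5, "deputy"=6, "romance"=7, "wherever"=8
Sum = 26, Count = 4
Average = 26/4 = 6.50
= avg=6.50, min=5, max=8


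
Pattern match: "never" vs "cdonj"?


Pattern of "never": [0, 1, 2, 1, 3]
Pattern of "cdonj": [0, 1, 2, 3, 4]
Patterns do not match
Same pattern = No


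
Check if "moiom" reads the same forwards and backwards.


Word: "moiom"
Reversed: "moiom"
Forward == Backward? moiom == moiom
Palindrome = Yes


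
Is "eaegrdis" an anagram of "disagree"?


Word 1: "disagree" → sorted: adeegirs
Word 2: "eaegrdis" → sorted: adeegirs
Same letters? adeegirs == adeegirs
Anagram = Yes


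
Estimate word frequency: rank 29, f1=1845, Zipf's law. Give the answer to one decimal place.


Zipf's law: f(r) = f(1) / r
f(1) = 1845
f(29) = 1845 / 29
= 63.6 occurrences


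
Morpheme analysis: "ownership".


Word: "ownership"
Morphemes: own / -er / -ship
Each morpheme carries meaning
= 3 morphemes


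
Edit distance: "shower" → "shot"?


Word 1: "shower" (length 6)
Word 2: "shot" (length 4)
One optimal edit sequence (insert/delete/substitute each cost 1):
  1. keep 's'
  2. keep 'h'
  3. keep 'o'
  4. delete 'w'  (+1)
  5. delete 'e'  (+1)
  6. substitute 'r' -> 't'  (+1)
Total edit operations: 3
Edit distance = 3


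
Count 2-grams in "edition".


Word: "edition" (length 7)
Number of 2-grams = length - 2 + 1 = 7 - 2 + 1
= 6


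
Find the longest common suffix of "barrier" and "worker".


Word 1: "barrier"
Word 2: "worker"
Comparing from end:
  Pos -1: 'r' == 'r'
  Pos -2: 'e' == 'e'
  Pos -3: 'i' != 'k' (stop)
LCS = "er" (length 2)


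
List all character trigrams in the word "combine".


Word: "combine" (length 7)
Number of trigrams = 7 - 3 + 1 = 5
  Position 0: "com"
  Position 1: "omb"
  Position 2: "mbi"
  Position 3: "bin"
  Position 4: "ine"
Trigrams = "com", "omb", "mbi", "bin", "ine"


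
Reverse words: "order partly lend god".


Original: "order partly lend god"
Words (1..n): order | partly | lend | god
Reversed (n..1): god | lend | partly | order
Result = "god lend partly order"


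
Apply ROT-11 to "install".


Word: "install"
Shift: 11
Each letter → (letter + shift) mod 26:
  'i' (8) + 11 = 19 → 't'
  'n' (13) + 11 = 24 → 'y'
  's' (18) + 11 = 3 → 'd'
  't' (19) + 11 = 4 → 'e'
  'a' (0) + 11 = 11 → 'l'
  'l' (11) + 11 = 22 → 'w'
  'l' (11) + 11 = 22 → 'w'
Result = "tydelww"


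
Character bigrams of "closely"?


Word: "closely" (length 7)
Number of bigrams = 7 - 2 + 1 = 6
  Position 0: "cl"
  Position 1: "lo"
  Position 2: "os"
  Position 3: "se"
  Position 4: "el"
  Position 5: "ly"
Bigrams = "cl", "lo", "os", "se", "el", "ly"


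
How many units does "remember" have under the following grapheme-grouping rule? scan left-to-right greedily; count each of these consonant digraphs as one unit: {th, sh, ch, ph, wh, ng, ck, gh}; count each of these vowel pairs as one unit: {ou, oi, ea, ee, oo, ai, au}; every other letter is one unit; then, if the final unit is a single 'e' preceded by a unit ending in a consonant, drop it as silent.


Word: "remember" (8 letters)
Left-to-right scan:
  1. 'r' (letter)
  2. 'e' (letter)
  3. 'm' (letter)
  4. 'e' (letter)
  5. 'm' (letter)
  6. 'b' (letter)
  7. 'e' (letter)
  8. 'r' (letter)
Units from scan: 8
Sound units = 8 units


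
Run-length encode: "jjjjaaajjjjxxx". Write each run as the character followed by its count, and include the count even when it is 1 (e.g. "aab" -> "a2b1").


String: "jjjjaaajjjjxxx"
Scanning for consecutive runs:
  'j' x 4
  'a' x 3
  'j' x 4
  'x' x 3
RLE = "j4a3j4x3"


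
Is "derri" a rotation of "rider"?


Word: "rider", Candidate: "derri"
Method: check if candidate is substring of word+word
"riderrider" contains "derri"? Yes
Is rotation = Yes


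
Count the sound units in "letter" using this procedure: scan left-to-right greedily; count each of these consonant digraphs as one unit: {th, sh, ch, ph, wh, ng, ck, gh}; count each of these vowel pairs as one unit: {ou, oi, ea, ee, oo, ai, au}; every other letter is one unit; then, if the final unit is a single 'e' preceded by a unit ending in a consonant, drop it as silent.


Word: "letter" (6 letters)
Left-to-right scan:
  [1] 'l' (letter)
  [2] 'e' (letter)
  [3] 't' (letter)
  [4] 't' (letter)
  [5] 'e' (letter)
  [6] 'r' (letter)
Units from scan: 6
Sound units = 6 units


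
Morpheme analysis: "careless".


Word: "careless"
Morphemes: care | -less
Each morpheme carries meaning
= 2 morphemes


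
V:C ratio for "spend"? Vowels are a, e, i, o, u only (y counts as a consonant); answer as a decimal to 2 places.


Word: "spend"
Vowels (a,e,i,o,u): 1
Consonants: 4
Ratio = 1/4
= 0.25


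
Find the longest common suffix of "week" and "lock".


Word 1: "week"
Word 2: "lock"
Comparing from end:
  Pos -1: 'k' == 'k'
  Pos -2: 'e' != 'c' (stop)
LCS = "k" (length 1)


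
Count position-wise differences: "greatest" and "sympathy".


Comparing character by character (same length = 8):
  Pos 0: 'g' vs 's' !=
  Pos 1: 'r' vs 'y' !=
  Pos 2: 'e' vs 'm' !=
  Pos 3: 'a' vs 'p' !=
  Pos 4: 't' vs 'a' !=
  Pos 5: 'e' vs 't' !=
  Pos 6: 's' vs 'h' !=
  Pos 7: 't' vs 'y' !=
Hamming distance = 8


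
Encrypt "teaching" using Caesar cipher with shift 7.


Word: "teaching"
Shift: 7
Each letter → (letter + shift) mod 26:
  't' (19) + 7 = 0 → 'a'
  'e' (4) + 7 = 11 → 'l'
  'a' (0) + 7 = 7 → 'h'
  'c' (2) + 7 = 9 → 'j'
  'h' (7) + 7 = 14 → 'o'
  'i' (8) + 7 = 15 → 'p'
  'n' (13) + 7 = 20 → 'u'
  'g' (6) + 7 = 13 → 'n'
Result = "alhjopun"
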